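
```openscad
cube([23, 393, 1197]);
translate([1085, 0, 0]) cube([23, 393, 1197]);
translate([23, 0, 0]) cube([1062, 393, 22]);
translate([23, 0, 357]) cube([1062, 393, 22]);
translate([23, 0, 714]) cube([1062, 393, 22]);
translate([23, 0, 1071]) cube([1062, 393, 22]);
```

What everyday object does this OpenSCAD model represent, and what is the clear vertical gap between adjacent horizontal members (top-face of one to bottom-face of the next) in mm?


A bookshelf. The clear shelf gap is 335 mm.

Two tall side panels with 4 horizontal boards between them — a bookshelf. The first two shelf undersides are at z = 0 and z = 357; with shelf thickness 22, the clear gap is 357 − 0 − 22 = 335 mm.


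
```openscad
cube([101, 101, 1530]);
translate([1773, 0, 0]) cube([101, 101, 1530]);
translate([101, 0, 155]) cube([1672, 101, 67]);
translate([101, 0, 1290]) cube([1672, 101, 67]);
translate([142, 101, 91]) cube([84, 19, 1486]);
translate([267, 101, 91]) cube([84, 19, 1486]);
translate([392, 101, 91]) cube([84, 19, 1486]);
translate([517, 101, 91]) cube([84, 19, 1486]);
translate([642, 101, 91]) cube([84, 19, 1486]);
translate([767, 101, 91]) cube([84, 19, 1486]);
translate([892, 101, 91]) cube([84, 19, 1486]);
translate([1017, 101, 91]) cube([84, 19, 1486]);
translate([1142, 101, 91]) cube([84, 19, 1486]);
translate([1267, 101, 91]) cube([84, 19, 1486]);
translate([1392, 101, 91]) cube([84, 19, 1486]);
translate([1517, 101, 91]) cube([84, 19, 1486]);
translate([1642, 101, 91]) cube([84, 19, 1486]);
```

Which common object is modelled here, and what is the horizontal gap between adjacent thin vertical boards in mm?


A fence section. The picket gap is 41 mm.

Two posts, two rails, 13 pickets — a fence section. Span 1672 mm holds 13 pickets of 84 mm with 14 equal gaps: ⌊(1672 − 13·84) / 14⌋ = 41 mm.


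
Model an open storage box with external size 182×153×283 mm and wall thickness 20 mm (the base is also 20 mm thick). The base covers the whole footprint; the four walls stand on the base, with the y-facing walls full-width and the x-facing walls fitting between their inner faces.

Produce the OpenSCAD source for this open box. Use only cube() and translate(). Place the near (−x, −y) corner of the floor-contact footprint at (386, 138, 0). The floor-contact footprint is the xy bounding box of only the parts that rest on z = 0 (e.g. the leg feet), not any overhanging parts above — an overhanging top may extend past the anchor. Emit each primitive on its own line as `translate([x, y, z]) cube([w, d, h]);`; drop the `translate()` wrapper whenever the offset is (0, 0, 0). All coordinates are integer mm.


translate([386, 138, 0]) cube([182, 153, 20]);
translate([386, 138, 20]) cube([182, 20, 263]);
translate([386, 271, 20]) cube([182, 20, 263]);
translate([386, 158, 20]) cube([20, 113, 263]);
translate([548, 158, 20]) cube([20, 113, 263]);


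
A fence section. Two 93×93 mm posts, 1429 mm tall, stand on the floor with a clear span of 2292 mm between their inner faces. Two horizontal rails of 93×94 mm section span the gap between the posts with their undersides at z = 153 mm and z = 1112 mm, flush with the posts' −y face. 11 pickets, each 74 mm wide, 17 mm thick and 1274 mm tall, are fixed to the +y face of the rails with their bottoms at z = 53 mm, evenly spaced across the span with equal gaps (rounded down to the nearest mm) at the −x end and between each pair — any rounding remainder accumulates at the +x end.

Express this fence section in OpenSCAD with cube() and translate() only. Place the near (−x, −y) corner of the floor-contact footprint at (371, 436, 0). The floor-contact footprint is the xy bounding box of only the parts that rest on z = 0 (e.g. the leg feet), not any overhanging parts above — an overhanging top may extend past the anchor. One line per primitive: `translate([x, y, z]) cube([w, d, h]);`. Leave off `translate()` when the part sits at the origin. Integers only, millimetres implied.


translate([371, 436, 0]) cube([93, 93, 1429]);
translate([2756, 436, 0]) cube([93, 93, 1429]);
translate([464, 436, 153]) cube([2292, 93, 94]);
translate([464, 436, 1112]) cube([2292, 93, 94]);
translate([587, 529, 53]) cube([74, 17, 1274]);
translate([784, 529, 53]) cube([74, 17, 1274]);
translate([981, 529, 53]) cube([74, 17, 1274]);
translate([1178, 529, 53]) cube([74, 17, 1274]);
translate([1375, 529, 53]) cube([74, 17, 1274]);
translate([1572, 529, 53]) cube([74, 17, 1274]);
translate([1769, 529, 53]) cube([74, 17, 1274]);
translate([1966, 529, 53]) cube([74, 17, 1274]);
translate([2163, 529, 53]) cube([74, 17, 1274]);
translate([2360, 529, 53]) cube([74, 17, 1274]);
translate([2557, 529, 53]) cube([74, 17, 1274]);


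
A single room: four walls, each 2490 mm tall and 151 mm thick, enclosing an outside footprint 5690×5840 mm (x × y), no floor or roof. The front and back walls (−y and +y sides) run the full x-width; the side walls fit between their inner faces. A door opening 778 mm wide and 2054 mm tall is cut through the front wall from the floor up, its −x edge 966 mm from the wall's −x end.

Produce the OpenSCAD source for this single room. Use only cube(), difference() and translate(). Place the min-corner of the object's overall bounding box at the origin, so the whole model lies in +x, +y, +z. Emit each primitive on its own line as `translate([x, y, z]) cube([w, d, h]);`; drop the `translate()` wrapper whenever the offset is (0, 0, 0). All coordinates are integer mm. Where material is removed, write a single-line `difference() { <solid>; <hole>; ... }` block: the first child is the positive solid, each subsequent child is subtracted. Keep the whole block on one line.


difference() { cube([5690, 151, 2490]); translate([966, 0, 0]) cube([778, 151, 2054]); }
translate([0, 5689, 0]) cube([5690, 151, 2490]);
translate([0, 151, 0]) cube([151, 5538, 2490]);
translate([5539, 151, 0]) cube([151, 5538, 2490]);


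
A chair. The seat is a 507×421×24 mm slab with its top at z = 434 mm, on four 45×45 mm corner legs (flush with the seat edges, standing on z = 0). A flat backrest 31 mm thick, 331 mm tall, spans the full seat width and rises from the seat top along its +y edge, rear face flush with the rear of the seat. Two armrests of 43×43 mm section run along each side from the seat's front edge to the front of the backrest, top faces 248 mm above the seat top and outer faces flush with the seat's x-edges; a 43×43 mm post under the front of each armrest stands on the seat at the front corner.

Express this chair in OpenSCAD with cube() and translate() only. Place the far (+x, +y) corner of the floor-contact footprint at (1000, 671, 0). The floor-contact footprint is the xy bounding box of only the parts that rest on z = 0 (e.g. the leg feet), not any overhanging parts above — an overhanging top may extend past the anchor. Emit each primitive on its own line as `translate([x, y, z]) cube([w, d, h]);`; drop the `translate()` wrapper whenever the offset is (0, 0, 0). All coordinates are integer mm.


// leg_h = 434 - 24 = 410
// arm post h = 248 - 43 = 205
translate([493, 250, 410]) cube([507, 421, 24]);
translate([493, 250, 0]) cube([45, 45, 410]);
translate([955, 250, 0]) cube([45, 45, 410]);
translate([493, 626, 0]) cube([45, 45, 410]);
translate([955, 626, 0]) cube([45, 45, 410]);
translate([493, 640, 434]) cube([507, 31, 331]);
translate([493, 250, 639]) cube([43, 390, 43]);
translate([957, 250, 639]) cube([43, 390, 43]);
translate([493, 250, 434]) cube([43, 43, 205]);
translate([957, 250, 434]) cube([43, 43, 205]);


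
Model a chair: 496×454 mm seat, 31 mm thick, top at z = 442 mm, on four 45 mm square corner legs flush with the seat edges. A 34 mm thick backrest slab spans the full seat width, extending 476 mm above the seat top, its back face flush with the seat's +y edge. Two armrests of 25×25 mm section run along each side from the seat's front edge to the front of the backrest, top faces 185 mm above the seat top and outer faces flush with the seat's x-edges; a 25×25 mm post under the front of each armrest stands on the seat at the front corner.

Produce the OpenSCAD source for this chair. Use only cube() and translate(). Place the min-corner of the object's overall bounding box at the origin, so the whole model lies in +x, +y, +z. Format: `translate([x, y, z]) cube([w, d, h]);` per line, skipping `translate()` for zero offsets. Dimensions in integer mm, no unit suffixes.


translate([0, 0, 411]) cube([496, 454, 31]);
cube([45, 45, 411]);
translate([451, 0, 0]) cube([45, 45, 411]);
translate([0, 409, 0]) cube([45, 45, 411]);
translate([451, 409, 0]) cube([45, 45, 411]);
translate([0, 420, 442]) cube([496, 34, 476]);
translate([0, 0, 602]) cube([25, 420, 25]);
translate([471, 0, 602]) cube([25, 420, 25]);
translate([0, 0, 442]) cube([25, 25, 160]);
translate([471, 0, 442]) cube([25, 25, 160]);


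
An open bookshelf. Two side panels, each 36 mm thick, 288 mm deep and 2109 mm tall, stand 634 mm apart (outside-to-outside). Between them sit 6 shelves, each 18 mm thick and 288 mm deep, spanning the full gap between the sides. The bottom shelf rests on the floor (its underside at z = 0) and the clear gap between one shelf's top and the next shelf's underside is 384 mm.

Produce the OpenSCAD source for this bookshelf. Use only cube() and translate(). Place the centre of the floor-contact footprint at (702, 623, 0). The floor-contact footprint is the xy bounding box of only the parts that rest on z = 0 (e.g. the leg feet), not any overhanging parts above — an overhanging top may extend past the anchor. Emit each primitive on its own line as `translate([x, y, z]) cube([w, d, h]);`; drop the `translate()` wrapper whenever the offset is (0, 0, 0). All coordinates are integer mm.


translate([385, 479, 0]) cube([36, 288, 2109]);
translate([983, 479, 0]) cube([36, 288, 2109]);
translate([421, 479, 0]) cube([562, 288, 18]);
translate([421, 479, 402]) cube([562, 288, 18]);
translate([421, 479, 804]) cube([562, 288, 18]);
translate([421, 479, 1206]) cube([562, 288, 18]);
translate([421, 479, 1608]) cube([562, 288, 18]);
translate([421, 479, 2010]) cube([562, 288, 18]);


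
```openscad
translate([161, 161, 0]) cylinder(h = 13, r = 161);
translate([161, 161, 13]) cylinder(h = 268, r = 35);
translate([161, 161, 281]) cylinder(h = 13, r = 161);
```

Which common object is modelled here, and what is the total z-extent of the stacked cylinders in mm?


A spool. The overall height is 294 mm.

Three coaxial cylinders, large–small–large — a spool. Two 13 mm flanges and a 268 mm core give 13 + 268 + 13 = 294 mm.


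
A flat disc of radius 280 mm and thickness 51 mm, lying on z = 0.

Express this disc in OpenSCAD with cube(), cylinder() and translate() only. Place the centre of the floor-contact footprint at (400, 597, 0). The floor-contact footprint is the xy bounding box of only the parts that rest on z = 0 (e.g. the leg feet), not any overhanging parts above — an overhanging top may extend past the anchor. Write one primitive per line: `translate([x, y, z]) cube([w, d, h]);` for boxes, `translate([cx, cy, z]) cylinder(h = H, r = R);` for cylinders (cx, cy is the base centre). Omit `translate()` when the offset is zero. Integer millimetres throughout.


translate([400, 597, 0]) cylinder(h = 51, r = 280);


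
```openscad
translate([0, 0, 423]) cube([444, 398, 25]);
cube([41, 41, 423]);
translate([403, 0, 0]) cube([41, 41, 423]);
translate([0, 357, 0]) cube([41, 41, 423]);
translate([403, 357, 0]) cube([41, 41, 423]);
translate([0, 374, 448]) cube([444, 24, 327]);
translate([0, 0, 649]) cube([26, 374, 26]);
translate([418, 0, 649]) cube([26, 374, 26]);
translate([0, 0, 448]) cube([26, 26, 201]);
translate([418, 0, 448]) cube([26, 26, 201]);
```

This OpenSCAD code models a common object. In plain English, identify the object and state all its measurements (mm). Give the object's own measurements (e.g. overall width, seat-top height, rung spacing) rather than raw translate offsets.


A chair. The seat is a 444×398×25 mm slab with its top at z = 448 mm, on four 41×41 mm corner legs (flush with the seat edges, standing on z = 0). A flat backrest 24 mm thick, 327 mm tall, spans the full seat width and rises from the seat top along its +y edge, rear face flush with the rear of the seat. Two armrests of 26×26 mm section run along each side from the seat's front edge to the front of the backrest, top faces 227 mm above the seat top and outer faces flush with the seat's x-edges; a 26×26 mm post under the front of each armrest stands on the seat at the front corner.


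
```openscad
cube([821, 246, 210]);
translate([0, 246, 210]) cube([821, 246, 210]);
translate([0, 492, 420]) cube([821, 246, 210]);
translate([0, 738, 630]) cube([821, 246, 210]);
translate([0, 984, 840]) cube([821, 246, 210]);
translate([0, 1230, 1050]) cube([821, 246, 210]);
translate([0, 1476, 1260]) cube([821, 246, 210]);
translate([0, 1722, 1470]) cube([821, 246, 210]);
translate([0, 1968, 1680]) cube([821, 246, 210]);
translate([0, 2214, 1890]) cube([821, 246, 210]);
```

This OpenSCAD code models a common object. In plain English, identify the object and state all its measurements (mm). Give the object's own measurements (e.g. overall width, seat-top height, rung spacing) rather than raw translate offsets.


A straight staircase of 10 solid steps. Each step is 821 mm wide (x), 246 mm deep (y, the going) and 210 mm tall (the rise). The first step rests on the floor; each subsequent step sits one going further in +y and one rise higher in +z, directly behind and above the previous step with no overlap.


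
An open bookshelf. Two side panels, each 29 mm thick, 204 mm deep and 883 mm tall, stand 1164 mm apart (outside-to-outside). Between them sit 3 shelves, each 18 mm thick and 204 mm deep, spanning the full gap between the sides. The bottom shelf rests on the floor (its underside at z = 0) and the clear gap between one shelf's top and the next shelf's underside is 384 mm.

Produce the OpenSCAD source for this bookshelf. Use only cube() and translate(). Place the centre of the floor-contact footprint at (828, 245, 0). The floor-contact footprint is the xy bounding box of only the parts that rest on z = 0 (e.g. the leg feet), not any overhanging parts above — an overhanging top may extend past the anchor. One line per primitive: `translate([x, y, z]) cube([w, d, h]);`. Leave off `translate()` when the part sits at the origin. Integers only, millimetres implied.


translate([246, 143, 0]) cube([29, 204, 883]);
translate([1381, 143, 0]) cube([29, 204, 883]);
translate([275, 143, 0]) cube([1106, 204, 18]);
translate([275, 143, 402]) cube([1106, 204, 18]);
translate([275, 143, 804]) cube([1106, 204, 18]);


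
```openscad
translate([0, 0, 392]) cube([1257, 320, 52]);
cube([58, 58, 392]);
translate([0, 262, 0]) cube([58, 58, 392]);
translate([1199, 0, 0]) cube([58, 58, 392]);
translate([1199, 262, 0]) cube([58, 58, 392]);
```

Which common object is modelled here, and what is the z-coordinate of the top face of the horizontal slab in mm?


A bench. The seat-top height is 444 mm.

A long slab on four corner posts — a bench. The slab sits at z = 392 with thickness 52, so the top is 392 + 52 = 444 mm.


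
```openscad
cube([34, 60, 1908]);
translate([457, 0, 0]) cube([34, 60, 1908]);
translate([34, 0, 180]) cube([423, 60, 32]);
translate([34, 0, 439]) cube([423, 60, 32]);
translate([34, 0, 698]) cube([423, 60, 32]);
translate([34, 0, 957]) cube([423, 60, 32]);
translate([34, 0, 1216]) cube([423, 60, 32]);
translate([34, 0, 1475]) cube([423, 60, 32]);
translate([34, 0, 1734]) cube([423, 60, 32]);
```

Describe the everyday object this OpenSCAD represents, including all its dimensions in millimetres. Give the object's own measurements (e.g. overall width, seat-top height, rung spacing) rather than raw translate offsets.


A straight ladder. Two 34×60 mm vertical rails, 1908 mm tall, stand 491 mm apart (outside-to-outside) with their front faces coplanar on the −y side. 7 rungs, each 60 mm deep and 32 mm tall, span between the inner faces of the rails, front faces flush with the rails. The lowest rung's underside is at z = 180 mm and rungs are spaced 259 mm apart (underside to underside).


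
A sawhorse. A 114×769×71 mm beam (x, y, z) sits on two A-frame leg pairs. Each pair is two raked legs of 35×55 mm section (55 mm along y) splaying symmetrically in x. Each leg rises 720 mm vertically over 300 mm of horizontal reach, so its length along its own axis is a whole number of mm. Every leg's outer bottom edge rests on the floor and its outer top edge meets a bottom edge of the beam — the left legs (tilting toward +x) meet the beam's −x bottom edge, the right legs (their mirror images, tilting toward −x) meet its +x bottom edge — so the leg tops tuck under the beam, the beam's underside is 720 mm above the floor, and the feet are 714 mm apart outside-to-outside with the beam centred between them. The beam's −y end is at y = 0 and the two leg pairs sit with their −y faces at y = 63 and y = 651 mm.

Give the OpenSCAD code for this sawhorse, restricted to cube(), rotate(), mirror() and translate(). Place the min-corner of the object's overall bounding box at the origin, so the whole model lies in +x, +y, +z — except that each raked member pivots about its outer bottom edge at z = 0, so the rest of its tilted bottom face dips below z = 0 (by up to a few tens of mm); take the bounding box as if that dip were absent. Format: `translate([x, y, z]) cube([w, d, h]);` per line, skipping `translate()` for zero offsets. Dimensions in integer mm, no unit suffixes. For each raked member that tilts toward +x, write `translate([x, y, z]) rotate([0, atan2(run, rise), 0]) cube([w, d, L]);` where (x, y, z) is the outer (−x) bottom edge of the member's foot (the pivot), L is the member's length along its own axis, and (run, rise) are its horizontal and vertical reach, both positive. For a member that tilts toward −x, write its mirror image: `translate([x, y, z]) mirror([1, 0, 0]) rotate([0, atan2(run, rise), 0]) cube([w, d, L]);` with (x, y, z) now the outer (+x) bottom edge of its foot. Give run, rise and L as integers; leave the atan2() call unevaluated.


translate([300, 0, 720]) cube([114, 769, 71]);
translate([0, 63, 0]) rotate([0, atan2(300, 720), 0]) cube([35, 55, 780]);
translate([714, 63, 0]) mirror([1, 0, 0]) rotate([0, atan2(300, 720), 0]) cube([35, 55, 780]);
translate([0, 651, 0]) rotate([0, atan2(300, 720), 0]) cube([35, 55, 780]);
translate([714, 651, 0]) mirror([1, 0, 0]) rotate([0, atan2(300, 720), 0]) cube([35, 55, 780]);


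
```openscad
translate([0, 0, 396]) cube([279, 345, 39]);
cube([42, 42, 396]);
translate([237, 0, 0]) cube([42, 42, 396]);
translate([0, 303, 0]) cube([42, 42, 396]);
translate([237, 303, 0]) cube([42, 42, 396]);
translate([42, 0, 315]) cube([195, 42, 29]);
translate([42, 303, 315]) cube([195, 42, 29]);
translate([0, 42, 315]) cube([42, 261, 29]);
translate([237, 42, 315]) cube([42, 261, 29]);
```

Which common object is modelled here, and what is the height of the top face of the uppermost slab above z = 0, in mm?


A stool. The seat height is 435 mm.

A 279×345×39 slab at z = 396 on four corner posts — a stool. The seat top is 396 + 39 = 435 mm.


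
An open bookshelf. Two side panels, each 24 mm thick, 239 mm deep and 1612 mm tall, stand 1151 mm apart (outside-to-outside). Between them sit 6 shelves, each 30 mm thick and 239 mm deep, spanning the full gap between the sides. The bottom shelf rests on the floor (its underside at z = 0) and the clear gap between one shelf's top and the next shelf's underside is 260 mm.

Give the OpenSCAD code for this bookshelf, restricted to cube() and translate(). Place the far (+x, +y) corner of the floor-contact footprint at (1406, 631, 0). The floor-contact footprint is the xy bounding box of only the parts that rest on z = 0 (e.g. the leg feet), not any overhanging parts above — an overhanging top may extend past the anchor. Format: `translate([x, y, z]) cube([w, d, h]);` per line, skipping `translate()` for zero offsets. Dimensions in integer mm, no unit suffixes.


translate([255, 392, 0]) cube([24, 239, 1612]);
translate([1382, 392, 0]) cube([24, 239, 1612]);
translate([279, 392, 0]) cube([1103, 239, 30]);
translate([279, 392, 290]) cube([1103, 239, 30]);
translate([279, 392, 580]) cube([1103, 239, 30]);
translate([279, 392, 870]) cube([1103, 239, 30]);
translate([279, 392, 1160]) cube([1103, 239, 30]);
translate([279, 392, 1450]) cube([1103, 239, 30]);


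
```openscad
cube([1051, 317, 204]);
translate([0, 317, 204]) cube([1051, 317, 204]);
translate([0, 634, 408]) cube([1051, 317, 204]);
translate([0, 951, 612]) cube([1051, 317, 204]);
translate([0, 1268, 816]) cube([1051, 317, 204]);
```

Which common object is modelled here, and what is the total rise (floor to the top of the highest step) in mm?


A staircase. The total rise is 1020 mm.

5 identical blocks, each offset up and back from the previous — a staircase. Each step is 204 mm tall and there are 5 of them, so the total rise is 5 × 204 = 1020 mm.


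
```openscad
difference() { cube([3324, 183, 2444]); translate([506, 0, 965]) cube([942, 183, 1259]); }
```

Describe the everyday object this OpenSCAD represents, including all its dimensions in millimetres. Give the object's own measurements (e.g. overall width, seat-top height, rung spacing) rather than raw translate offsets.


A wall 3324 mm long (x), 183 mm thick (y), 2444 mm tall, with a rectangular window opening cut through it. The opening is 942 mm wide and 1259 mm tall; its sill is at z = 965 mm and its near (−x) edge is 506 mm from the wall's −x end. The opening passes through the full wall thickness.


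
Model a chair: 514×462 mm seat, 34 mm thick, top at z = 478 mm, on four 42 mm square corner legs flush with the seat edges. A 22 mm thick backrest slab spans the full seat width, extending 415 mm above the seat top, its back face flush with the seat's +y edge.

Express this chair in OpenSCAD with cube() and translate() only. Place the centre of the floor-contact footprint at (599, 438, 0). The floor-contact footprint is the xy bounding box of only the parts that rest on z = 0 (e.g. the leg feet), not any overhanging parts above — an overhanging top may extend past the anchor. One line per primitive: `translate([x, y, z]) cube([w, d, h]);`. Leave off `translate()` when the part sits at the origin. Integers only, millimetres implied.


translate([342, 207, 444]) cube([514, 462, 34]);
translate([342, 207, 0]) cube([42, 42, 444]);
translate([814, 207, 0]) cube([42, 42, 444]);
translate([342, 627, 0]) cube([42, 42, 444]);
translate([814, 627, 0]) cube([42, 42, 444]);
translate([342, 647, 478]) cube([514, 22, 415]);


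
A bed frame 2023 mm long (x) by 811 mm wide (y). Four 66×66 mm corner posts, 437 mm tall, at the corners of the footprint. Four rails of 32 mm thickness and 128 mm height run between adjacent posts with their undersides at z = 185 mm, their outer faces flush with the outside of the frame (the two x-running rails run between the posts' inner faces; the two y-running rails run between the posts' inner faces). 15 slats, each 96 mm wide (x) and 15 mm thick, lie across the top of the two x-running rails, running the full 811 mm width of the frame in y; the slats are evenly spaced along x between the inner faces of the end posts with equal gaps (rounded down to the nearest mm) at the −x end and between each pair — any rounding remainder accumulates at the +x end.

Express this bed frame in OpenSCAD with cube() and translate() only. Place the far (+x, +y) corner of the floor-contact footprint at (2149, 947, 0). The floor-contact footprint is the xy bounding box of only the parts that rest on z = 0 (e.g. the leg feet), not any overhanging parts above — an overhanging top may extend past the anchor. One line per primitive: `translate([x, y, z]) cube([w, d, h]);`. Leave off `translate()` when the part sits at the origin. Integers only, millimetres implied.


translate([126, 136, 0]) cube([66, 66, 437]);
translate([126, 881, 0]) cube([66, 66, 437]);
translate([2083, 136, 0]) cube([66, 66, 437]);
translate([2083, 881, 0]) cube([66, 66, 437]);
translate([192, 136, 185]) cube([1891, 32, 128]);
translate([192, 915, 185]) cube([1891, 32, 128]);
translate([126, 202, 185]) cube([32, 679, 128]);
translate([2117, 202, 185]) cube([32, 679, 128]);
translate([220, 136, 313]) cube([96, 811, 15]);
translate([344, 136, 313]) cube([96, 811, 15]);
translate([468, 136, 313]) cube([96, 811, 15]);
translate([592, 136, 313]) cube([96, 811, 15]);
translate([716, 136, 313]) cube([96, 811, 15]);
translate([840, 136, 313]) cube([96, 811, 15]);
translate([964, 136, 313]) cube([96, 811, 15]);
translate([1088, 136, 313]) cube([96, 811, 15]);
translate([1212, 136, 313]) cube([96, 811, 15]);
translate([1336, 136, 313]) cube([96, 811, 15]);
translate([1460, 136, 313]) cube([96, 811, 15]);
translate([1584, 136, 313]) cube([96, 811, 15]);
translate([1708, 136, 313]) cube([96, 811, 15]);
translate([1832, 136, 313]) cube([96, 811, 15]);
translate([1956, 136, 313]) cube([96, 811, 15]);


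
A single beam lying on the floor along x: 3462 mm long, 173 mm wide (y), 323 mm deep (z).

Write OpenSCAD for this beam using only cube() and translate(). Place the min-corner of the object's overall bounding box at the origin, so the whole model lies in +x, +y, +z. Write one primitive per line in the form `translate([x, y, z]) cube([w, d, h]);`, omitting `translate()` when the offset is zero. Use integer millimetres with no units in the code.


cube([3462, 173, 323]);


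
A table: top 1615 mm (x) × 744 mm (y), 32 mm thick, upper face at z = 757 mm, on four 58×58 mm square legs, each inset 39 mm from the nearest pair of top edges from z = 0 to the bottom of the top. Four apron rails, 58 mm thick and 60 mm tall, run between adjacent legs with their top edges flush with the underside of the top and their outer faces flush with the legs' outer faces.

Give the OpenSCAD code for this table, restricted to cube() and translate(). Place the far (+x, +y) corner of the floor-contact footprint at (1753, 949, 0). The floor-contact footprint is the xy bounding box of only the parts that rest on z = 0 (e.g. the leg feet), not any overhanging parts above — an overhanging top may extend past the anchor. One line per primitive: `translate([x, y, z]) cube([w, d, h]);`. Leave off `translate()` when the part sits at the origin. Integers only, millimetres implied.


translate([177, 244, 725]) cube([1615, 744, 32]);
translate([216, 283, 0]) cube([58, 58, 725]);
translate([1695, 283, 0]) cube([58, 58, 725]);
translate([216, 891, 0]) cube([58, 58, 725]);
translate([1695, 891, 0]) cube([58, 58, 725]);
translate([274, 283, 665]) cube([1421, 58, 60]);
translate([274, 891, 665]) cube([1421, 58, 60]);
translate([216, 341, 665]) cube([58, 550, 60]);
translate([1695, 341, 665]) cube([58, 550, 60]);


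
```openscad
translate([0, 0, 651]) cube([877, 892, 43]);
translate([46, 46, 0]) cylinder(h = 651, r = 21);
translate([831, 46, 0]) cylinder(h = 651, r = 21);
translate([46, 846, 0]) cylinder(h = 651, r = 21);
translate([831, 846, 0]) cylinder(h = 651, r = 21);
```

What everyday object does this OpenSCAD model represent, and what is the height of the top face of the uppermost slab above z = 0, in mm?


A table. The table height is 694 mm.

A 877×892×43 slab sits at z = 651 on four Ø42 mm round legs — a table. The top surface is at 651 + 43 = 694 mm.


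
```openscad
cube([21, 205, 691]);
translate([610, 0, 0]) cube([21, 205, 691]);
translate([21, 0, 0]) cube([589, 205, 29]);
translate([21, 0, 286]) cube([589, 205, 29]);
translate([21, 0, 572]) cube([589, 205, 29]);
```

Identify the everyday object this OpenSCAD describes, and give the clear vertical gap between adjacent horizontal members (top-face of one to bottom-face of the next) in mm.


A bookshelf. The clear shelf gap is 257 mm.

Two tall side panels with 3 horizontal boards between them — a bookshelf. The first two shelf undersides are at z = 0 and z = 286; with shelf thickness 29, the clear gap is 286 − 0 − 29 = 257 mm.


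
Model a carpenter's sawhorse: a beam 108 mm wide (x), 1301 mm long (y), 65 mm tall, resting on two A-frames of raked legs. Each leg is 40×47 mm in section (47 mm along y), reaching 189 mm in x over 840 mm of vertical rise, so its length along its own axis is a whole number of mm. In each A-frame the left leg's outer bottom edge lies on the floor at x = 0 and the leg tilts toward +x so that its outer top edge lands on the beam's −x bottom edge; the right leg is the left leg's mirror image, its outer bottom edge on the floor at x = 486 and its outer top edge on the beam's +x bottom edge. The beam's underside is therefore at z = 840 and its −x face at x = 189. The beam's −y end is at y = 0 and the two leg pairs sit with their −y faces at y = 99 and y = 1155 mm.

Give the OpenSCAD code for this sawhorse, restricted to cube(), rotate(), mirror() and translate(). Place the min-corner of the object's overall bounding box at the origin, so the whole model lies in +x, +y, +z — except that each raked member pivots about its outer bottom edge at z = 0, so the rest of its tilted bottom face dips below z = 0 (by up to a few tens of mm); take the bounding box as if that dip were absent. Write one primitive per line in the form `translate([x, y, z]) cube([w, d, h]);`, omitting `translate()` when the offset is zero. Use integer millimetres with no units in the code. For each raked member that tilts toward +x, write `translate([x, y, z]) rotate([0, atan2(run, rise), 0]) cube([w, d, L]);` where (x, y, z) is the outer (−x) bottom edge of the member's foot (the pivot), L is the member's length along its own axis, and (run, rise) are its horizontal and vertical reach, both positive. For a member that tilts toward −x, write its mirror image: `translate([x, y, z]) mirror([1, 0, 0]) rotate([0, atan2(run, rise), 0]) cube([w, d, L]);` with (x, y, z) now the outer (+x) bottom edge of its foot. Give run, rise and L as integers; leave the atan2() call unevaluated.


// leg length = √(189² + 840²) = 861
// right-leg outer foot x = 2·189 + 108 = 486
// beam min-corner = (189, 0, 840)
translate([189, 0, 840]) cube([108, 1301, 65]);
translate([0, 99, 0]) rotate([0, atan2(189, 840), 0]) cube([40, 47, 861]);
translate([486, 99, 0]) mirror([1, 0, 0]) rotate([0, atan2(189, 840), 0]) cube([40, 47, 861]);
translate([0, 1155, 0]) rotate([0, atan2(189, 840), 0]) cube([40, 47, 861]);
translate([486, 1155, 0]) mirror([1, 0, 0]) rotate([0, atan2(189, 840), 0]) cube([40, 47, 861]);


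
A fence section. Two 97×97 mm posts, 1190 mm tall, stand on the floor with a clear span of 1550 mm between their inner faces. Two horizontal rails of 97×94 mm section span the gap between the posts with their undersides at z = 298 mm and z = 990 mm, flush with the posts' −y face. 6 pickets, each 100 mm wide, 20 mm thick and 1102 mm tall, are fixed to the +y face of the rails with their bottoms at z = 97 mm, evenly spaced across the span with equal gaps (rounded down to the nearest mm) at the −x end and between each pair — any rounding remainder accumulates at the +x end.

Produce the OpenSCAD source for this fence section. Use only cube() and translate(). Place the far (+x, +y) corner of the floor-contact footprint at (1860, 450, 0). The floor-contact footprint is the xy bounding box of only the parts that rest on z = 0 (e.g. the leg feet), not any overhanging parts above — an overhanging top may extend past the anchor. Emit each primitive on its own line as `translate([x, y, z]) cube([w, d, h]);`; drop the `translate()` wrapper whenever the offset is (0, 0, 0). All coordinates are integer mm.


translate([116, 353, 0]) cube([97, 97, 1190]);
translate([1763, 353, 0]) cube([97, 97, 1190]);
translate([213, 353, 298]) cube([1550, 97, 94]);
translate([213, 353, 990]) cube([1550, 97, 94]);
translate([348, 450, 97]) cube([100, 20, 1102]);
translate([583, 450, 97]) cube([100, 20, 1102]);
translate([818, 450, 97]) cube([100, 20, 1102]);
translate([1053, 450, 97]) cube([100, 20, 1102]);
translate([1288, 450, 97]) cube([100, 20, 1102]);
translate([1523, 450, 97]) cube([100, 20, 1102]);


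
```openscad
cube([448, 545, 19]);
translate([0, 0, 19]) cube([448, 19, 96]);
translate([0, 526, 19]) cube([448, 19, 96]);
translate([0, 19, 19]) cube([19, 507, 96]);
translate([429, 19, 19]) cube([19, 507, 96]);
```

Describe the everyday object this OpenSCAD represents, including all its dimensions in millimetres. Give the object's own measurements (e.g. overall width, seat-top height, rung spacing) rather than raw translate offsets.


An open-topped rectangular box: outside dimensions 448×545×115 mm, with a uniform wall and base thickness of 19 mm. The base is a full 448×545 slab on the floor; four walls sit on top of the base. The front and back walls (the −y and +y sides) span the full width; the two side walls fit between them.


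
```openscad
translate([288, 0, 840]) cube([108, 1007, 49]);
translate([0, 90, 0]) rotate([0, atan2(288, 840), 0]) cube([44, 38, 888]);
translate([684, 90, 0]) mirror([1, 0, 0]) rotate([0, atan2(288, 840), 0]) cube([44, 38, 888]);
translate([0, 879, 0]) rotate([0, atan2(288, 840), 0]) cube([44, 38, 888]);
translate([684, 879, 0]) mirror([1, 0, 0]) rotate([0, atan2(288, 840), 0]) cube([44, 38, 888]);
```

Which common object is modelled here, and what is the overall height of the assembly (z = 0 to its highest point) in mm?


A sawhorse. The overall height is 889 mm.

A beam across two mirrored pairs of raked legs — a sawhorse. The beam's underside is at z = 840 (matching the legs' vertical rise in atan2(288, 840)) and the beam is 49 mm tall, so its top is at 840 + 49 = 889 mm. The raked legs top out at the beam's underside, so that is the highest point.


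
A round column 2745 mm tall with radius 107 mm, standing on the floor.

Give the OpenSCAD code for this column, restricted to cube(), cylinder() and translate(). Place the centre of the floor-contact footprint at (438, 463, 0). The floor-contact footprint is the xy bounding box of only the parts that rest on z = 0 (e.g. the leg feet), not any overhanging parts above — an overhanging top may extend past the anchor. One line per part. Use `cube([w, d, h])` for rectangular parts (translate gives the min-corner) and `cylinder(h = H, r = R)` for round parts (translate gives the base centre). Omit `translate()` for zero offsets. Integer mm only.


translate([438, 463, 0]) cylinder(h = 2745, r = 107);


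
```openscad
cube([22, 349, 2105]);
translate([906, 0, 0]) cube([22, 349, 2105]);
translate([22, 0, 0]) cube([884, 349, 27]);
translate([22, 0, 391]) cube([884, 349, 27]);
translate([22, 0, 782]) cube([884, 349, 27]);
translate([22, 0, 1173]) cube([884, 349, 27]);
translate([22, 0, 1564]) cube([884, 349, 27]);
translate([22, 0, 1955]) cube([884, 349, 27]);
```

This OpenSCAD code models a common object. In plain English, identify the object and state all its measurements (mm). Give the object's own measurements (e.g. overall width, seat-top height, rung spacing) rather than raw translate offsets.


An open bookshelf. Two side panels, each 22 mm thick, 349 mm deep and 2105 mm tall, stand 928 mm apart (outside-to-outside). Between them sit 6 shelves, each 27 mm thick and 349 mm deep, spanning the full gap between the sides. The bottom shelf rests on the floor (its underside at z = 0) and the clear gap between one shelf's top and the next shelf's underside is 364 mm.


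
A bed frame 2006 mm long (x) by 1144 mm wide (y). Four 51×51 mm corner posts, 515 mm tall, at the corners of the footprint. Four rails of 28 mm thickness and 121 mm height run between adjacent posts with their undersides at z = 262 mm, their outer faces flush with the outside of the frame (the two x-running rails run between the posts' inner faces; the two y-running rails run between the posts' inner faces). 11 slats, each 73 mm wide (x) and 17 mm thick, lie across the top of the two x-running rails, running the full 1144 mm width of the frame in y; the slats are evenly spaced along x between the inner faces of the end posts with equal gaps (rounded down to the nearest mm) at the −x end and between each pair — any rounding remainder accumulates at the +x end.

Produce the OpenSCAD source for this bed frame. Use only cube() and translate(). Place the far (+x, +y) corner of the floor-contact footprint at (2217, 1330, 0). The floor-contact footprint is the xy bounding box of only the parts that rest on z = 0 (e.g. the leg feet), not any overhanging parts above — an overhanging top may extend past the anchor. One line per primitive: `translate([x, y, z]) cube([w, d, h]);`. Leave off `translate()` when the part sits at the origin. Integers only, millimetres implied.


// slat z = rail_z + rail_h = 262 + 121 = 383
// slat gap = ⌊(1904 − 11·73) / 12⌋ = 91
translate([211, 186, 0]) cube([51, 51, 515]);
translate([211, 1279, 0]) cube([51, 51, 515]);
translate([2166, 186, 0]) cube([51, 51, 515]);
translate([2166, 1279, 0]) cube([51, 51, 515]);
translate([262, 186, 262]) cube([1904, 28, 121]);
translate([262, 1302, 262]) cube([1904, 28, 121]);
translate([211, 237, 262]) cube([28, 1042, 121]);
translate([2189, 237, 262]) cube([28, 1042, 121]);
translate([353, 186, 383]) cube([73, 1144, 17]);
translate([517, 186, 383]) cube([73, 1144, 17]);
translate([681, 186, 383]) cube([73, 1144, 17]);
translate([845, 186, 383]) cube([73, 1144, 17]);
translate([1009, 186, 383]) cube([73, 1144, 17]);
translate([1173, 186, 383]) cube([73, 1144, 17]);
translate([1337, 186, 383]) cube([73, 1144, 17]);
translate([1501, 186, 383]) cube([73, 1144, 17]);
translate([1665, 186, 383]) cube([73, 1144, 17]);
translate([1829, 186, 383]) cube([73, 1144, 17]);
translate([1993, 186, 383]) cube([73, 1144, 17]);


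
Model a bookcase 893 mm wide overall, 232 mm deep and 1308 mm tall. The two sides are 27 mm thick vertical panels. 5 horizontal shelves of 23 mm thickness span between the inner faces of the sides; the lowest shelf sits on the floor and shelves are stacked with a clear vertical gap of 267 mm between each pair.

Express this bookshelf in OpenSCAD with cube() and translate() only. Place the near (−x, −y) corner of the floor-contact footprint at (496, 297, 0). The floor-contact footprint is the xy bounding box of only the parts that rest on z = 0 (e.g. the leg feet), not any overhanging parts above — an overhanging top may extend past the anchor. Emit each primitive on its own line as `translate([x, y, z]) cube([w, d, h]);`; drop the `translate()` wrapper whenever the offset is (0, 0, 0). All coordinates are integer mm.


translate([496, 297, 0]) cube([27, 232, 1308]);
translate([1362, 297, 0]) cube([27, 232, 1308]);
translate([523, 297, 0]) cube([839, 232, 23]);
translate([523, 297, 290]) cube([839, 232, 23]);
translate([523, 297, 580]) cube([839, 232, 23]);
translate([523, 297, 870]) cube([839, 232, 23]);
translate([523, 297, 1160]) cube([839, 232, 23]);


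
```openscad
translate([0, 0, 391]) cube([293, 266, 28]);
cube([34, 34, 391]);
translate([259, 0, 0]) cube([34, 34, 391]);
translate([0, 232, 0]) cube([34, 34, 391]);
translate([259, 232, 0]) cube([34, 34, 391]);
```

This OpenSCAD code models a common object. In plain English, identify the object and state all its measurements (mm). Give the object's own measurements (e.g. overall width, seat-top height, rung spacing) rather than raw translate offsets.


A four-legged stool. The seat is a 293×266×28 mm slab whose top surface is at z = 419 mm; four square legs, each 34×34 mm in cross-section, run from the floor (z = 0) to the underside of the seat, each flush with a corner of the seat.


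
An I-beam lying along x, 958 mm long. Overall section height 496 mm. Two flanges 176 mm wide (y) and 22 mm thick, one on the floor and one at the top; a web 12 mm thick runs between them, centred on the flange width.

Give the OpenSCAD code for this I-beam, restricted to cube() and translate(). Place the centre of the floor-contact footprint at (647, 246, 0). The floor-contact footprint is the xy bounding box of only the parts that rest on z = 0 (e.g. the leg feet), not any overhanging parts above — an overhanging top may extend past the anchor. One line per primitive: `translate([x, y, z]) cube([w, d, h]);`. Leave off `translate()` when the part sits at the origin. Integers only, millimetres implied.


translate([168, 158, 0]) cube([958, 176, 22]);
translate([168, 240, 22]) cube([958, 12, 452]);
translate([168, 158, 474]) cube([958, 176, 22]);
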